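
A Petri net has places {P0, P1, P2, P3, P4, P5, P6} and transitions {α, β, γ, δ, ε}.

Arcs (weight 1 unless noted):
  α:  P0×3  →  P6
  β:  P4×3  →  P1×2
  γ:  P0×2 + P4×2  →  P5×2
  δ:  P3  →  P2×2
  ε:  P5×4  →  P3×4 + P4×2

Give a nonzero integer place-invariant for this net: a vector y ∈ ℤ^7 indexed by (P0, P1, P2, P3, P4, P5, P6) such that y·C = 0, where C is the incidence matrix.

y = (P0:0, P1:6, P2:1, P3:2, P4:4, P5:4, P6:0)

Incidence matrix C (rows=places, cols=transitions):
        α    β    γ    δ    ε
   P0  -3    0   -2    0    0
   P1   0    2    0    0    0
   P2   0    0    0    2    0
   P3   0    0    0   -1    4
   P4   0   -3   -2    0    2
   P5   0    0    2    0   -4
   P6   1    0    0    0    0

Candidate y = [0, 6, 1, 2, 4, 4, 0]; check y·C column-wise:
  col α: 0·-3 + 6·0 + 1·0 + 2·0 + 4·0 + 4·0 + 0·1 = 0
  col β: 6·2 + 1·0 + 2·0 + 4·-3 + 4·0 = 0
  col γ: 0·-2 + 6·0 + 1·0 + 2·0 + 4·-2 + 4·2 = 0
  col δ: 6·0 + 1·2 + 2·-1 + 4·0 + 4·0 = 0
  col ε: 6·0 + 1·0 + 2·4 + 4·2 + 4·-4 = 0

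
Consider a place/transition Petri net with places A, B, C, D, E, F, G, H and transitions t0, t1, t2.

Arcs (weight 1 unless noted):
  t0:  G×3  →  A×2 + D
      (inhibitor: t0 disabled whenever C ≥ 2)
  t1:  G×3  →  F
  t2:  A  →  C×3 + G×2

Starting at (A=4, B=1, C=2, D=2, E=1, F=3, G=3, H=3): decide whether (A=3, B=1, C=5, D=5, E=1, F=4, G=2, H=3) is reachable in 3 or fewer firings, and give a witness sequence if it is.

depth 0: 1 marking
depth 1: 3 markings reached so far
depth 2: 5 markings reached so far
depth 3: 7 markings reached so far
target is not among the 7 markings reachable within 3 steps

NO — not reachable within 3 firings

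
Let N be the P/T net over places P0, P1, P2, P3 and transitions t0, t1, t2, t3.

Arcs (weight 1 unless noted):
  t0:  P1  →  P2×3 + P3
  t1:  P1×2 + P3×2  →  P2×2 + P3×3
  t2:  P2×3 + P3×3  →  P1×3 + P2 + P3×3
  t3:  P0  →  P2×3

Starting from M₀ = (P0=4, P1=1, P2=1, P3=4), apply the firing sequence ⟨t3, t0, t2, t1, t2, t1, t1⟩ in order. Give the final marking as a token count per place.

(P0=3, P1=0, P2=9, P3=8)

step 1: fire t3:  (P0=4, P1=1, P2=1, P3=4) → (P0=3, P1=1, P2=4, P3=4)
step 2: fire t0:  (P0=3, P1=1, P2=4, P3=4) → (P0=3, P1=0, P2=7, P3=5)
step 3: fire t2:  (P0=3, P1=0, P2=7, P3=5) → (P0=3, P1=3, P2=5, P3=5)
step 4: fire t1:  (P0=3, P1=3, P2=5, P3=5) → (P0=3, P1=1, P2=7, P3=6)
step 5: fire t2:  (P0=3, P1=1, P2=7, P3=6) → (P0=3, P1=4, P2=5, P3=6)
step 6: fire t1:  (P0=3, P1=4, P2=5, P3=6) → (P0=3, P1=2, P2=7, P3=7)
step 7: fire t1:  (P0=3, P1=2, P2=7, P3=7) → (P0=3, P1=0, P2=9, P3=8)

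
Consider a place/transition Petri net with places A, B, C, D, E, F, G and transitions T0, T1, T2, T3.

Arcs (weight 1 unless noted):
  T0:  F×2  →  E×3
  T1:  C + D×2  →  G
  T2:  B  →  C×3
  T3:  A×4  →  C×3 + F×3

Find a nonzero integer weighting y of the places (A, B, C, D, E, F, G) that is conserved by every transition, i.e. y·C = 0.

Incidence matrix C (rows=places, cols=transitions):
       T0   T1   T2   T3
    A   0    0    0   -4
    B   0    0   -1    0
    C   0   -1    3    3
    D   0   -2    0    0
    E   3    0    0    0
    F  -2    0    0    3
    G   0    1    0    0

Candidate y = [3, 12, 4, -2, 0, 0, 0]; check y·C column-wise:
  col T0: 3·0 + 12·0 + 4·0 + -2·0 + 0·3 + 0·-2 = 0
  col T1: 3·0 + 12·0 + 4·-1 + -2·-2 + 0·1 = 0
  col T2: 3·0 + 12·-1 + 4·3 + -2·0 = 0
  col T3: 3·-4 + 12·0 + 4·3 + -2·0 + 0·3 = 0

y = (A:3, B:12, C:4, D:-2, E:0, F:0, G:0)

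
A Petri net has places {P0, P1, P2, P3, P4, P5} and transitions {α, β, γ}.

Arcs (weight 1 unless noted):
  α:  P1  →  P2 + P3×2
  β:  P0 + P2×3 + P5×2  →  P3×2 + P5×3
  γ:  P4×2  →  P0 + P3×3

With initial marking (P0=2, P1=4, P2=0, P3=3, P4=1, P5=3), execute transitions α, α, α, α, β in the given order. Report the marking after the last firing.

step 1: fire α:  (P0=2, P1=4, P2=0, P3=3, P4=1, P5=3) → (P0=2, P1=3, P2=1, P3=5, P4=1, P5=3)
step 2: fire α:  (P0=2, P1=3, P2=1, P3=5, P4=1, P5=3) → (P0=2, P1=2, P2=2, P3=7, P4=1, P5=3)
step 3: fire α:  (P0=2, P1=2, P2=2, P3=7, P4=1, P5=3) → (P0=2, P1=1, P2=3, P3=9, P4=1, P5=3)
step 4: fire α:  (P0=2, P1=1, P2=3, P3=9, P4=1, P5=3) → (P0=2, P1=0, P2=4, P3=11, P4=1, P5=3)
step 5: fire β:  (P0=2, P1=0, P2=4, P3=11, P4=1, P5=3) → (P0=1, P1=0, P2=1, P3=13, P4=1, P5=4)

(P0=1, P1=0, P2=1, P3=13, P4=1, P5=4)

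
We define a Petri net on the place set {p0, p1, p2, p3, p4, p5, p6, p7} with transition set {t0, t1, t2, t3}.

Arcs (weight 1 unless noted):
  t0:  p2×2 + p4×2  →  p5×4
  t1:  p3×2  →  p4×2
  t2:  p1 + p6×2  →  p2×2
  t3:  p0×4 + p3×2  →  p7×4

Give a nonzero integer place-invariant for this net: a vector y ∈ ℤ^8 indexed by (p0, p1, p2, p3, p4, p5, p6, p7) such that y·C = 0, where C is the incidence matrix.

y = (p0:1, p1:4, p2:2, p3:-2, p4:-2, p5:0, p6:0, p7:0)

Incidence matrix C (rows=places, cols=transitions):
       t0   t1   t2   t3
   p0   0    0    0   -4
   p1   0    0   -1    0
   p2  -2    0    2    0
   p3   0   -2    0   -2
   p4  -2    2    0    0
   p5   4    0    0    0
   p6   0    0   -2    0
   p7   0    0    0    4

Candidate y = [1, 4, 2, -2, -2, 0, 0, 0]; check y·C column-wise:
  col t0: 1·0 + 4·0 + 2·-2 + -2·0 + -2·-2 + 0·4 = 0
  col t1: 1·0 + 4·0 + 2·0 + -2·-2 + -2·2 = 0
  col t2: 1·0 + 4·-1 + 2·2 + -2·0 + -2·0 + 0·-2 = 0
  col t3: 1·-4 + 4·0 + 2·0 + -2·-2 + -2·0 + 0·4 = 0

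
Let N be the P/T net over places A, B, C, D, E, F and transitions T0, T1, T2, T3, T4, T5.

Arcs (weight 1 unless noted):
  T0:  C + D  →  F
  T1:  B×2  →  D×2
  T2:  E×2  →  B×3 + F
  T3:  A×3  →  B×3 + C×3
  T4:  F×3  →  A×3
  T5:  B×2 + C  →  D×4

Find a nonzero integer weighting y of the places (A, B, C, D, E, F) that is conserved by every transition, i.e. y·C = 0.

y = (A:3, B:1, C:2, D:1, E:3, F:3)

Incidence matrix C (rows=places, cols=transitions):
       T0   T1   T2   T3   T4   T5
    A   0    0    0   -3    3    0
    B   0   -2    3    3    0   -2
    C  -1    0    0    3    0   -1
    D  -1    2    0    0    0    4
    E   0    0   -2    0    0    0
    F   1    0    1    0   -3    0

Candidate y = [3, 1, 2, 1, 3, 3]; check y·C column-wise:
  col T0: 3·0 + 1·0 + 2·-1 + 1·-1 + 3·0 + 3·1 = 0
  col T1: 3·0 + 1·-2 + 2·0 + 1·2 + 3·0 + 3·0 = 0
  col T2: 3·0 + 1·3 + 2·0 + 1·0 + 3·-2 + 3·1 = 0
  col T3: 3·-3 + 1·3 + 2·3 + 1·0 + 3·0 + 3·0 = 0
  col T4: 3·3 + 1·0 + 2·0 + 1·0 + 3·0 + 3·-3 = 0
  col T5: 3·0 + 1·-2 + 2·-1 + 1·4 + 3·0 + 3·0 = 0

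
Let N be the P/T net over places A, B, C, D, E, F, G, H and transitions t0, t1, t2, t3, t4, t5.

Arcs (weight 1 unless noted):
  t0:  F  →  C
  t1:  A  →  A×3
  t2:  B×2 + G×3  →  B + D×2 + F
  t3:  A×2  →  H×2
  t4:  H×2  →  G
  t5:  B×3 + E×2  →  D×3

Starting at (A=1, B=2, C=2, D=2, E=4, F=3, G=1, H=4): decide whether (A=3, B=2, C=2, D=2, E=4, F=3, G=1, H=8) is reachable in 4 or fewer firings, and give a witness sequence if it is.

depth 0: 1 marking
depth 1: 4 markings reached so far
depth 2: 11 markings reached so far
depth 3: 24 markings reached so far
depth 4: 44 markings reached so far
target is not among the 44 markings reachable within 4 steps

NO — not reachable within 4 firings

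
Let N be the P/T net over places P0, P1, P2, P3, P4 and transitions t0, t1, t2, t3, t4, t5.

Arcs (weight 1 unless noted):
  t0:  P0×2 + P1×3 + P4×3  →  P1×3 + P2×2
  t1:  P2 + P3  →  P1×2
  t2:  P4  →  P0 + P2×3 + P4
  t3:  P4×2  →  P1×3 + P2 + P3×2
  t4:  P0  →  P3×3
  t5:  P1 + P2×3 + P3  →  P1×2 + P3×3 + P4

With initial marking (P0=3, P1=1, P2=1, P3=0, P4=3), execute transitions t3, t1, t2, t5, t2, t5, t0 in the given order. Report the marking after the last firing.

(P0=3, P1=8, P2=3, P3=5, P4=0)

step 1: fire t3:  (P0=3, P1=1, P2=1, P3=0, P4=3) → (P0=3, P1=4, P2=2, P3=2, P4=1)
step 2: fire t1:  (P0=3, P1=4, P2=2, P3=2, P4=1) → (P0=3, P1=6, P2=1, P3=1, P4=1)
step 3: fire t2:  (P0=3, P1=6, P2=1, P3=1, P4=1) → (P0=4, P1=6, P2=4, P3=1, P4=1)
step 4: fire t5:  (P0=4, P1=6, P2=4, P3=1, P4=1) → (P0=4, P1=7, P2=1, P3=3, P4=2)
step 5: fire t2:  (P0=4, P1=7, P2=1, P3=3, P4=2) → (P0=5, P1=7, P2=4, P3=3, P4=2)
step 6: fire t5:  (P0=5, P1=7, P2=4, P3=3, P4=2) → (P0=5, P1=8, P2=1, P3=5, P4=3)
step 7: fire t0:  (P0=5, P1=8, P2=1, P3=5, P4=3) → (P0=3, P1=8, P2=3, P3=5, P4=0)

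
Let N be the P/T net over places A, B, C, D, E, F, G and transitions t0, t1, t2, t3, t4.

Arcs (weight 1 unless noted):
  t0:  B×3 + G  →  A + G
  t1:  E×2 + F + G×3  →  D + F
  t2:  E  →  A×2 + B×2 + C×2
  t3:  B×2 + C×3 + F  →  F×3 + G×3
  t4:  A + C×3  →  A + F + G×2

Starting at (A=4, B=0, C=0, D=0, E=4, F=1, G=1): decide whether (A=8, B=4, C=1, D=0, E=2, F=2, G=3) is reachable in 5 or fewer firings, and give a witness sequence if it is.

YES — reachable via ⟨t2, t2, t4⟩ (3 firings)

step 1: fire t2:  (A=4, B=0, C=0, D=0, E=4, F=1, G=1) → (A=6, B=2, C=2, D=0, E=3, F=1, G=1)
step 2: fire t2:  (A=6, B=2, C=2, D=0, E=3, F=1, G=1) → (A=8, B=4, C=4, D=0, E=2, F=1, G=1)
step 3: fire t4:  (A=8, B=4, C=4, D=0, E=2, F=1, G=1) → (A=8, B=4, C=1, D=0, E=2, F=2, G=3)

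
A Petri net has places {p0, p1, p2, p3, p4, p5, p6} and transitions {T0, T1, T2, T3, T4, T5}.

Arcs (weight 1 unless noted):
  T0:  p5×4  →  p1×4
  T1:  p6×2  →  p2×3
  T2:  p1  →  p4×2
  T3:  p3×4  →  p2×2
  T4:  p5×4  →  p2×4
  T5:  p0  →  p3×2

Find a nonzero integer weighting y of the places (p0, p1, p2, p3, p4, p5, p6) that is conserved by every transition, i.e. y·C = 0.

y = (p0:2, p1:2, p2:2, p3:1, p4:1, p5:2, p6:3)

Incidence matrix C (rows=places, cols=transitions):
       T0   T1   T2   T3   T4   T5
   p0   0    0    0    0    0   -1
   p1   4    0   -1    0    0    0
   p2   0    3    0    2    4    0
   p3   0    0    0   -4    0    2
   p4   0    0    2    0    0    0
   p5  -4    0    0    0   -4    0
   p6   0   -2    0    0    0    0

Candidate y = [2, 2, 2, 1, 1, 2, 3]; check y·C column-wise:
  col T0: 2·0 + 2·4 + 2·0 + 1·0 + 1·0 + 2·-4 + 3·0 = 0
  col T1: 2·0 + 2·0 + 2·3 + 1·0 + 1·0 + 2·0 + 3·-2 = 0
  col T2: 2·0 + 2·-1 + 2·0 + 1·0 + 1·2 + 2·0 + 3·0 = 0
  col T3: 2·0 + 2·0 + 2·2 + 1·-4 + 1·0 + 2·0 + 3·0 = 0
  col T4: 2·0 + 2·0 + 2·4 + 1·0 + 1·0 + 2·-4 + 3·0 = 0
  col T5: 2·-1 + 2·0 + 2·0 + 1·2 + 1·0 + 2·0 + 3·0 = 0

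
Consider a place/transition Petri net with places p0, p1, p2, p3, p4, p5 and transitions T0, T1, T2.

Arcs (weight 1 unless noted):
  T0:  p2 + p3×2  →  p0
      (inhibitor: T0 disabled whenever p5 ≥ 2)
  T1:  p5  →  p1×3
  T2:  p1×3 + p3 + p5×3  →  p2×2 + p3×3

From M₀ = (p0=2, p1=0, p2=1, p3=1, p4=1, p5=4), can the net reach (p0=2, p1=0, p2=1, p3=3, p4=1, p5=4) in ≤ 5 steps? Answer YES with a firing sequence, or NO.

NO — not reachable within 5 firings

depth 0: 1 marking
depth 1: 2 markings reached so far
depth 2: 4 markings reached so far
depth 3: 6 markings reached so far
depth 4: 7 markings reached so far
depth 5: 7 markings reached so far
(frontier empty at depth 5; search complete)
target is not among the 7 markings reachable within 5 steps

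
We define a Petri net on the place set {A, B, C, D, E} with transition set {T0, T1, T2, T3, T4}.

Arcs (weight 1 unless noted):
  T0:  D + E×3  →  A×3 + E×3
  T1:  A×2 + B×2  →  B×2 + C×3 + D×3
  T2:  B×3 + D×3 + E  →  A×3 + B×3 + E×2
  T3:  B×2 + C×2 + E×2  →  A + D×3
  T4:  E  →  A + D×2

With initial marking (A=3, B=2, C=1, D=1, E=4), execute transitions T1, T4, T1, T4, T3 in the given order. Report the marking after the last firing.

step 1: fire T1:  (A=3, B=2, C=1, D=1, E=4) → (A=1, B=2, C=4, D=4, E=4)
step 2: fire T4:  (A=1, B=2, C=4, D=4, E=4) → (A=2, B=2, C=4, D=6, E=3)
step 3: fire T1:  (A=2, B=2, C=4, D=6, E=3) → (A=0, B=2, C=7, D=9, E=3)
step 4: fire T4:  (A=0, B=2, C=7, D=9, E=3) → (A=1, B=2, C=7, D=11, E=2)
step 5: fire T3:  (A=1, B=2, C=7, D=11, E=2) → (A=2, B=0, C=5, D=14, E=0)

(A=2, B=0, C=5, D=14, E=0)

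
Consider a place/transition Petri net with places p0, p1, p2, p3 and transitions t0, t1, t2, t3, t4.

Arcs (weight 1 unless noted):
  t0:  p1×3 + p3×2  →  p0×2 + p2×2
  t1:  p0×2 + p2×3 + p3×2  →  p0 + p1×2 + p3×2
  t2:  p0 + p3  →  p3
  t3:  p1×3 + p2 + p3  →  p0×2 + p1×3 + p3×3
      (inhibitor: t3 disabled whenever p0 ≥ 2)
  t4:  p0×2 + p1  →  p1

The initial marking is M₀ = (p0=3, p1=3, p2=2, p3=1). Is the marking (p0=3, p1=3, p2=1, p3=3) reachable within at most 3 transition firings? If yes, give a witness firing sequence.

YES — reachable via ⟨t4, t3⟩ (2 firings)

step 1: fire t4:  (p0=3, p1=3, p2=2, p3=1) → (p0=1, p1=3, p2=2, p3=1)
step 2: fire t3:  (p0=1, p1=3, p2=2, p3=1) → (p0=3, p1=3, p2=1, p3=3)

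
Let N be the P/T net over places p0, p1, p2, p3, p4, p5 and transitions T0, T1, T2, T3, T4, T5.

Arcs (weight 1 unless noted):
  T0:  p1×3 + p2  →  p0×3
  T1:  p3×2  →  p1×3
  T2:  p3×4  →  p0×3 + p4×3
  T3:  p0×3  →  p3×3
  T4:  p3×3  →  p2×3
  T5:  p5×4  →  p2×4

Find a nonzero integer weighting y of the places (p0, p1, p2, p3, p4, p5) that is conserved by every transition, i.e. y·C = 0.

Incidence matrix C (rows=places, cols=transitions):
       T0   T1   T2   T3   T4   T5
   p0   3    0    3   -3    0    0
   p1  -3    3    0    0    0    0
   p2  -1    0    0    0    3    4
   p3   0   -2   -4    3   -3    0
   p4   0    0    3    0    0    0
   p5   0    0    0    0    0   -4

Candidate y = [3, 2, 3, 3, 1, 3]; check y·C column-wise:
  col T0: 3·3 + 2·-3 + 3·-1 + 3·0 + 1·0 + 3·0 = 0
  col T1: 3·0 + 2·3 + 3·0 + 3·-2 + 1·0 + 3·0 = 0
  col T2: 3·3 + 2·0 + 3·0 + 3·-4 + 1·3 + 3·0 = 0
  col T3: 3·-3 + 2·0 + 3·0 + 3·3 + 1·0 + 3·0 = 0
  col T4: 3·0 + 2·0 + 3·3 + 3·-3 + 1·0 + 3·0 = 0
  col T5: 3·0 + 2·0 + 3·4 + 3·0 + 1·0 + 3·-4 = 0

y = (p0:3, p1:2, p2:3, p3:3, p4:1, p5:3)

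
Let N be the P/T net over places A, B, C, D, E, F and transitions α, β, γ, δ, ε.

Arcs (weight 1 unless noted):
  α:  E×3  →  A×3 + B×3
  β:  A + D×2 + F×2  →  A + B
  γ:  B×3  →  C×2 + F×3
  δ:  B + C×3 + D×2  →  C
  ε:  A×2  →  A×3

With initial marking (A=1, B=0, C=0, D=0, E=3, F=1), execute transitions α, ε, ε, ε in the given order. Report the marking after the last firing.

step 1: fire α:  (A=1, B=0, C=0, D=0, E=3, F=1) → (A=4, B=3, C=0, D=0, E=0, F=1)
step 2: fire ε:  (A=4, B=3, C=0, D=0, E=0, F=1) → (A=5, B=3, C=0, D=0, E=0, F=1)
step 3: fire ε:  (A=5, B=3, C=0, D=0, E=0, F=1) → (A=6, B=3, C=0, D=0, E=0, F=1)
step 4: fire ε:  (A=6, B=3, C=0, D=0, E=0, F=1) → (A=7, B=3, C=0, D=0, E=0, F=1)

(A=7, B=3, C=0, D=0, E=0, F=1)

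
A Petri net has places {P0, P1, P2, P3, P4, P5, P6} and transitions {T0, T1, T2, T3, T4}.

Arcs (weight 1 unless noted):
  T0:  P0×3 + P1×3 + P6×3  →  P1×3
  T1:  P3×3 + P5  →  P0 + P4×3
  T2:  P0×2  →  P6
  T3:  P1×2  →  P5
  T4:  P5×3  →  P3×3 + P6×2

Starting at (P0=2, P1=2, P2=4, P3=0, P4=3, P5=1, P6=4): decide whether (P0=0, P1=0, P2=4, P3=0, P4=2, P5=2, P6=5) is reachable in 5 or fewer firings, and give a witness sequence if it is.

depth 0: 1 marking
depth 1: 3 markings reached so far
depth 2: 4 markings reached so far
depth 3: 4 markings reached so far
(frontier empty at depth 3; search complete)
target is not among the 4 markings reachable within 5 steps

NO — not reachable within 5 firings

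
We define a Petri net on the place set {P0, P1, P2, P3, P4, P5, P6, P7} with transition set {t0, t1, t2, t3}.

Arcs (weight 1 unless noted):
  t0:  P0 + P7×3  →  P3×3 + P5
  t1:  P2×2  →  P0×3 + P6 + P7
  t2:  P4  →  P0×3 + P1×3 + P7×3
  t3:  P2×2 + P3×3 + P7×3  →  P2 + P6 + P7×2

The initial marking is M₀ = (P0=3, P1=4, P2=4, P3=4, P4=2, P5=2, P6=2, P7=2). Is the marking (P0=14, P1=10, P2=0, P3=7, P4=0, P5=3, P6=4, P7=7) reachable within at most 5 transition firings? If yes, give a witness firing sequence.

YES — reachable via ⟨t1, t0, t1, t2, t2⟩ (5 firings)

step 1: fire t1:  (P0=3, P1=4, P2=4, P3=4, P4=2, P5=2, P6=2, P7=2) → (P0=6, P1=4, P2=2, P3=4, P4=2, P5=2, P6=3, P7=3)
step 2: fire t0:  (P0=6, P1=4, P2=2, P3=4, P4=2, P5=2, P6=3, P7=3) → (P0=5, P1=4, P2=2, P3=7, P4=2, P5=3, P6=3, P7=0)
step 3: fire t1:  (P0=5, P1=4, P2=2, P3=7, P4=2, P5=3, P6=3, P7=0) → (P0=8, P1=4, P2=0, P3=7, P4=2, P5=3, P6=4, P7=1)
step 4: fire t2:  (P0=8, P1=4, P2=0, P3=7, P4=2, P5=3, P6=4, P7=1) → (P0=11, P1=7, P2=0, P3=7, P4=1, P5=3, P6=4, P7=4)
step 5: fire t2:  (P0=11, P1=7, P2=0, P3=7, P4=1, P5=3, P6=4, P7=4) → (P0=14, P1=10, P2=0, P3=7, P4=0, P5=3, P6=4, P7=7)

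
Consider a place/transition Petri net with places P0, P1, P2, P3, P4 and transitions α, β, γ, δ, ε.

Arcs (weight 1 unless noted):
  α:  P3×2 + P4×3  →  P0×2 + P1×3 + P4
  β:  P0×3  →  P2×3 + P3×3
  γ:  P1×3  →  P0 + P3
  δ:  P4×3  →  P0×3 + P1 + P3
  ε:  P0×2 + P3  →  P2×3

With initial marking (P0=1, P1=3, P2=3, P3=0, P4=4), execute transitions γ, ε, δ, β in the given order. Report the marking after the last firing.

step 1: fire γ:  (P0=1, P1=3, P2=3, P3=0, P4=4) → (P0=2, P1=0, P2=3, P3=1, P4=4)
step 2: fire ε:  (P0=2, P1=0, P2=3, P3=1, P4=4) → (P0=0, P1=0, P2=6, P3=0, P4=4)
step 3: fire δ:  (P0=0, P1=0, P2=6, P3=0, P4=4) → (P0=3, P1=1, P2=6, P3=1, P4=1)
step 4: fire β:  (P0=3, P1=1, P2=6, P3=1, P4=1) → (P0=0, P1=1, P2=9, P3=4, P4=1)

(P0=0, P1=1, P2=9, P3=4, P4=1)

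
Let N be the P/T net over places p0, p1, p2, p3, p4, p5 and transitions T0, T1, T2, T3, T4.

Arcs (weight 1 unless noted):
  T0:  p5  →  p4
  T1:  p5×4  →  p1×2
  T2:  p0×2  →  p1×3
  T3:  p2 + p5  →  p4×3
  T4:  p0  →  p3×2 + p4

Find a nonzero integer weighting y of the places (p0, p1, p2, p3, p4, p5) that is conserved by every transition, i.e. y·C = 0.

y = (p0:3, p1:2, p2:2, p3:1, p4:1, p5:1)

Incidence matrix C (rows=places, cols=transitions):
       T0   T1   T2   T3   T4
   p0   0    0   -2    0   -1
   p1   0    2    3    0    0
   p2   0    0    0   -1    0
   p3   0    0    0    0    2
   p4   1    0    0    3    1
   p5  -1   -4    0   -1    0

Candidate y = [3, 2, 2, 1, 1, 1]; check y·C column-wise:
  col T0: 3·0 + 2·0 + 2·0 + 1·0 + 1·1 + 1·-1 = 0
  col T1: 3·0 + 2·2 + 2·0 + 1·0 + 1·0 + 1·-4 = 0
  col T2: 3·-2 + 2·3 + 2·0 + 1·0 + 1·0 + 1·0 = 0
  col T3: 3·0 + 2·0 + 2·-1 + 1·0 + 1·3 + 1·-1 = 0
  col T4: 3·-1 + 2·0 + 2·0 + 1·2 + 1·1 + 1·0 = 0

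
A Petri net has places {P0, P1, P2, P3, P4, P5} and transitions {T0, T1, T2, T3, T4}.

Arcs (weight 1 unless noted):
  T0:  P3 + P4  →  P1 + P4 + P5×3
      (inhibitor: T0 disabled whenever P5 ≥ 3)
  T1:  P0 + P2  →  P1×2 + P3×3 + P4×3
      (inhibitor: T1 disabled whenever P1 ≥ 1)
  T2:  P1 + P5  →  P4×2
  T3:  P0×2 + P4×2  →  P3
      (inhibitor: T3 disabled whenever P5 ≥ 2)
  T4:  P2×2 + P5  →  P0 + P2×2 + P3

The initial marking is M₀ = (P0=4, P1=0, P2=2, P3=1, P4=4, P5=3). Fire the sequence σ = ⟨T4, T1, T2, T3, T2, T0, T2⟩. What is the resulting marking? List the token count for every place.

(P0=2, P1=0, P2=1, P3=5, P4=11, P5=2)

step 1: fire T4:  (P0=4, P1=0, P2=2, P3=1, P4=4, P5=3) → (P0=5, P1=0, P2=2, P3=2, P4=4, P5=2)
step 2: fire T1:  (P0=5, P1=0, P2=2, P3=2, P4=4, P5=2) → (P0=4, P1=2, P2=1, P3=5, P4=7, P5=2)
step 3: fire T2:  (P0=4, P1=2, P2=1, P3=5, P4=7, P5=2) → (P0=4, P1=1, P2=1, P3=5, P4=9, P5=1)
step 4: fire T3:  (P0=4, P1=1, P2=1, P3=5, P4=9, P5=1) → (P0=2, P1=1, P2=1, P3=6, P4=7, P5=1)
step 5: fire T2:  (P0=2, P1=1, P2=1, P3=6, P4=7, P5=1) → (P0=2, P1=0, P2=1, P3=6, P4=9, P5=0)
step 6: fire T0:  (P0=2, P1=0, P2=1, P3=6, P4=9, P5=0) → (P0=2, P1=1, P2=1, P3=5, P4=9, P5=3)
step 7: fire T2:  (P0=2, P1=1, P2=1, P3=5, P4=9, P5=3) → (P0=2, P1=0, P2=1, P3=5, P4=11, P5=2)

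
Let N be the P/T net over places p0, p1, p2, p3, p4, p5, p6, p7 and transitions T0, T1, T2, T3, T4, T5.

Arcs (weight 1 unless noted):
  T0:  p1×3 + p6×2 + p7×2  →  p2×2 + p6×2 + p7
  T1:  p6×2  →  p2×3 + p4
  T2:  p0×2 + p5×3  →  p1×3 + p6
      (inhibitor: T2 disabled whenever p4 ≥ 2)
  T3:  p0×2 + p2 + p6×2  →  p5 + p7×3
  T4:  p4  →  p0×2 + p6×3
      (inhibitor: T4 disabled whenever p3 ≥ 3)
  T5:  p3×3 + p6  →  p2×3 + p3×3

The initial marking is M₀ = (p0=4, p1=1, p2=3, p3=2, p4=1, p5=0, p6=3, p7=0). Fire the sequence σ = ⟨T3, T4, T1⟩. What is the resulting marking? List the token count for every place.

(p0=4, p1=1, p2=5, p3=2, p4=1, p5=1, p6=2, p7=3)

step 1: fire T3:  (p0=4, p1=1, p2=3, p3=2, p4=1, p5=0, p6=3, p7=0) → (p0=2, p1=1, p2=2, p3=2, p4=1, p5=1, p6=1, p7=3)
step 2: fire T4:  (p0=2, p1=1, p2=2, p3=2, p4=1, p5=1, p6=1, p7=3) → (p0=4, p1=1, p2=2, p3=2, p4=0, p5=1, p6=4, p7=3)
step 3: fire T1:  (p0=4, p1=1, p2=2, p3=2, p4=0, p5=1, p6=4, p7=3) → (p0=4, p1=1, p2=5, p3=2, p4=1, p5=1, p6=2, p7=3)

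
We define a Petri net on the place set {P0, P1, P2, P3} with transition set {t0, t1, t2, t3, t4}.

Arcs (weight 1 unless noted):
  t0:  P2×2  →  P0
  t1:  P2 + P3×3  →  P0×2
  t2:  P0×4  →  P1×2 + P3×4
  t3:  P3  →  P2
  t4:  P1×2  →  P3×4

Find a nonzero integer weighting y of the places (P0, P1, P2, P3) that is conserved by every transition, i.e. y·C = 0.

y = (P0:2, P1:2, P2:1, P3:1)

Incidence matrix C (rows=places, cols=transitions):
       t0   t1   t2   t3   t4
   P0   1    2   -4    0    0
   P1   0    0    2    0   -2
   P2  -2   -1    0    1    0
   P3   0   -3    4   -1    4

Candidate y = [2, 2, 1, 1]; check y·C column-wise:
  col t0: 2·1 + 2·0 + 1·-2 + 1·0 = 0
  col t1: 2·2 + 2·0 + 1·-1 + 1·-3 = 0
  col t2: 2·-4 + 2·2 + 1·0 + 1·4 = 0
  col t3: 2·0 + 2·0 + 1·1 + 1·-1 = 0
  col t4: 2·0 + 2·-2 + 1·0 + 1·4 = 0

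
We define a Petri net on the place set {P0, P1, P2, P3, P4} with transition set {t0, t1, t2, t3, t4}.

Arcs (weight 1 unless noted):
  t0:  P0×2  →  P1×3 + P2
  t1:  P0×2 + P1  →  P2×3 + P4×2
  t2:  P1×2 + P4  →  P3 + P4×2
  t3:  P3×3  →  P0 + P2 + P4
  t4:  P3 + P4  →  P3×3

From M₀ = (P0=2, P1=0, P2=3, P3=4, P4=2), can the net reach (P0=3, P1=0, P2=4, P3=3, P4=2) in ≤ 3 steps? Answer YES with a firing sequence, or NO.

step 1: fire t3:  (P0=2, P1=0, P2=3, P3=4, P4=2) → (P0=3, P1=0, P2=4, P3=1, P4=3)
step 2: fire t4:  (P0=3, P1=0, P2=4, P3=1, P4=3) → (P0=3, P1=0, P2=4, P3=3, P4=2)

YES — reachable via ⟨t3, t4⟩ (2 firings)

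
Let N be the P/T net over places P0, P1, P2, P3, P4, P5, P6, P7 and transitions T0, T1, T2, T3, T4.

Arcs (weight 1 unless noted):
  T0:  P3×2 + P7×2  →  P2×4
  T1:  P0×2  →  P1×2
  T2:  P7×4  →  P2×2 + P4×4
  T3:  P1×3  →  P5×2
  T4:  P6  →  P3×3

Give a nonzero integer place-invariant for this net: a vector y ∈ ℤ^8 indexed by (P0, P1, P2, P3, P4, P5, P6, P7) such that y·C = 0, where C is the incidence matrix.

y = (P0:2, P1:2, P2:0, P3:0, P4:0, P5:3, P6:0, P7:0)

Incidence matrix C (rows=places, cols=transitions):
       T0   T1   T2   T3   T4
   P0   0   -2    0    0    0
   P1   0    2    0   -3    0
   P2   4    0    2    0    0
   P3  -2    0    0    0    3
   P4   0    0    4    0    0
   P5   0    0    0    2    0
   P6   0    0    0    0   -1
   P7  -2    0   -4    0    0

Candidate y = [2, 2, 0, 0, 0, 3, 0, 0]; check y·C column-wise:
  col T0: 2·0 + 2·0 + 0·4 + 0·-2 + 3·0 + 0·-2 = 0
  col T1: 2·-2 + 2·2 + 3·0 = 0
  col T2: 2·0 + 2·0 + 0·2 + 0·4 + 3·0 + 0·-4 = 0
  col T3: 2·0 + 2·-3 + 3·2 = 0
  col T4: 2·0 + 2·0 + 0·3 + 3·0 + 0·-1 = 0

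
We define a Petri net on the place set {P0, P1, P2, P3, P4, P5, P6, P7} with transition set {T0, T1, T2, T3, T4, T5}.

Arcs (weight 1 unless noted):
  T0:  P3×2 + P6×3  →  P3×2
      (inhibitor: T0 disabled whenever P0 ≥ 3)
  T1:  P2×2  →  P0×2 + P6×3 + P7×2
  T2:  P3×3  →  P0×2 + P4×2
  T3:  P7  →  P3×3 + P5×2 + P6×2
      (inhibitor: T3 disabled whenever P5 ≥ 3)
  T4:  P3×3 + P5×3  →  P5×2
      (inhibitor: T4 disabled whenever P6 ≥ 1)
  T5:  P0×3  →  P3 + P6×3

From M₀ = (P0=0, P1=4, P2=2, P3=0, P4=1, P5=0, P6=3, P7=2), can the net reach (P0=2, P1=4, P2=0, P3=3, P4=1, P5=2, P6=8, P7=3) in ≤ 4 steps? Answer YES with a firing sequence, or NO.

YES — reachable via ⟨T1, T3⟩ (2 firings)

step 1: fire T1:  (P0=0, P1=4, P2=2, P3=0, P4=1, P5=0, P6=3, P7=2) → (P0=2, P1=4, P2=0, P3=0, P4=1, P5=0, P6=6, P7=4)
step 2: fire T3:  (P0=2, P1=4, P2=0, P3=0, P4=1, P5=0, P6=6, P7=4) → (P0=2, P1=4, P2=0, P3=3, P4=1, P5=2, P6=8, P7=3)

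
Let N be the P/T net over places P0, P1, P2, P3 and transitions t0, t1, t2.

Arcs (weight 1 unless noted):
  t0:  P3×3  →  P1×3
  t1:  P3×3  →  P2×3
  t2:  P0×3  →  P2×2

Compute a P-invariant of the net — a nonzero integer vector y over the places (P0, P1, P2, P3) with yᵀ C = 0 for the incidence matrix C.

Incidence matrix C (rows=places, cols=transitions):
       t0   t1   t2
   P0   0    0   -3
   P1   3    0    0
   P2   0    3    2
   P3  -3   -3    0

Candidate y = [2, 3, 3, 3]; check y·C column-wise:
  col t0: 2·0 + 3·3 + 3·0 + 3·-3 = 0
  col t1: 2·0 + 3·0 + 3·3 + 3·-3 = 0
  col t2: 2·-3 + 3·0 + 3·2 + 3·0 = 0

y = (P0:2, P1:3, P2:3, P3:3)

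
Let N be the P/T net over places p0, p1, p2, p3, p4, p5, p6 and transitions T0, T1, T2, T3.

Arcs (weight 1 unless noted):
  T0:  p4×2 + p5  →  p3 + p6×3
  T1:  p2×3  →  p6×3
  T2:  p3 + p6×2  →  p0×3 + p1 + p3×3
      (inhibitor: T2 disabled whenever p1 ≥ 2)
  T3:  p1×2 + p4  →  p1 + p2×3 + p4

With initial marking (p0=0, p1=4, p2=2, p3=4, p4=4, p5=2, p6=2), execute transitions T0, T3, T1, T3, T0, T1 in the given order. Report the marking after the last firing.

step 1: fire T0:  (p0=0, p1=4, p2=2, p3=4, p4=4, p5=2, p6=2) → (p0=0, p1=4, p2=2, p3=5, p4=2, p5=1, p6=5)
step 2: fire T3:  (p0=0, p1=4, p2=2, p3=5, p4=2, p5=1, p6=5) → (p0=0, p1=3, p2=5, p3=5, p4=2, p5=1, p6=5)
step 3: fire T1:  (p0=0, p1=3, p2=5, p3=5, p4=2, p5=1, p6=5) → (p0=0, p1=3, p2=2, p3=5, p4=2, p5=1, p6=8)
step 4: fire T3:  (p0=0, p1=3, p2=2, p3=5, p4=2, p5=1, p6=8) → (p0=0, p1=2, p2=5, p3=5, p4=2, p5=1, p6=8)
step 5: fire T0:  (p0=0, p1=2, p2=5, p3=5, p4=2, p5=1, p6=8) → (p0=0, p1=2, p2=5, p3=6, p4=0, p5=0, p6=11)
step 6: fire T1:  (p0=0, p1=2, p2=5, p3=6, p4=0, p5=0, p6=11) → (p0=0, p1=2, p2=2, p3=6, p4=0, p5=0, p6=14)

(p0=0, p1=2, p2=2, p3=6, p4=0, p5=0, p6=14)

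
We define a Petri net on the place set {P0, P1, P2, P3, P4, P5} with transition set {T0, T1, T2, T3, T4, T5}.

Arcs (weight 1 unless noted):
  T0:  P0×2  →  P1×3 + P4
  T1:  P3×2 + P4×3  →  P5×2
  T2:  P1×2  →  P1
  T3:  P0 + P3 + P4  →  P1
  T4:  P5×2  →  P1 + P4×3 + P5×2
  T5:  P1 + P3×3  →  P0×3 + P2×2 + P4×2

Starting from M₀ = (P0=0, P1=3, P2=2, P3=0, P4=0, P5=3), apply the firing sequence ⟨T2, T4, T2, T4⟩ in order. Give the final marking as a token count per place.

step 1: fire T2:  (P0=0, P1=3, P2=2, P3=0, P4=0, P5=3) → (P0=0, P1=2, P2=2, P3=0, P4=0, P5=3)
step 2: fire T4:  (P0=0, P1=2, P2=2, P3=0, P4=0, P5=3) → (P0=0, P1=3, P2=2, P3=0, P4=3, P5=3)
step 3: fire T2:  (P0=0, P1=3, P2=2, P3=0, P4=3, P5=3) → (P0=0, P1=2, P2=2, P3=0, P4=3, P5=3)
step 4: fire T4:  (P0=0, P1=2, P2=2, P3=0, P4=3, P5=3) → (P0=0, P1=3, P2=2, P3=0, P4=6, P5=3)

(P0=0, P1=3, P2=2, P3=0, P4=6, P5=3)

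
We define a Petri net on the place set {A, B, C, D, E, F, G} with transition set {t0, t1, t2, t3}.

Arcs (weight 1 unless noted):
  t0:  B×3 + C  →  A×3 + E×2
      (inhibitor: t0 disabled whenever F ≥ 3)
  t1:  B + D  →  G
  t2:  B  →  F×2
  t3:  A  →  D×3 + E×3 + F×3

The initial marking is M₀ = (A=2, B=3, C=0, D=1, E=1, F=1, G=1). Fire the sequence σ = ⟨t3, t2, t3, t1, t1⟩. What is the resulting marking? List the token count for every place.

step 1: fire t3:  (A=2, B=3, C=0, D=1, E=1, F=1, G=1) → (A=1, B=3, C=0, D=4, E=4, F=4, G=1)
step 2: fire t2:  (A=1, B=3, C=0, D=4, E=4, F=4, G=1) → (A=1, B=2, C=0, D=4, E=4, F=6, G=1)
step 3: fire t3:  (A=1, B=2, C=0, D=4, E=4, F=6, G=1) → (A=0, B=2, C=0, D=7, E=7, F=9, G=1)
step 4: fire t1:  (A=0, B=2, C=0, D=7, E=7, F=9, G=1) → (A=0, B=1, C=0, D=6, E=7, F=9, G=2)
step 5: fire t1:  (A=0, B=1, C=0, D=6, E=7, F=9, G=2) → (A=0, B=0, C=0, D=5, E=7, F=9, G=3)

(A=0, B=0, C=0, D=5, E=7, F=9, G=3)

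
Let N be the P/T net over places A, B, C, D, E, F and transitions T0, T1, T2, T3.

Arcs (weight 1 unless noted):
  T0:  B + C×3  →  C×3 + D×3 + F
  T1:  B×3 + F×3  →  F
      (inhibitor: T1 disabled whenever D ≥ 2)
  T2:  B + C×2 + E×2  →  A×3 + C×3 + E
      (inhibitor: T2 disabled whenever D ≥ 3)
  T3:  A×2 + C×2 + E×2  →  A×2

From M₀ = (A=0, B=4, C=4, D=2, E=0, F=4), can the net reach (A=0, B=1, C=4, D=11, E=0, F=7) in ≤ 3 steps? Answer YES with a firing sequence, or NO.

step 1: fire T0:  (A=0, B=4, C=4, D=2, E=0, F=4) → (A=0, B=3, C=4, D=5, E=0, F=5)
step 2: fire T0:  (A=0, B=3, C=4, D=5, E=0, F=5) → (A=0, B=2, C=4, D=8, E=0, F=6)
step 3: fire T0:  (A=0, B=2, C=4, D=8, E=0, F=6) → (A=0, B=1, C=4, D=11, E=0, F=7)

YES — reachable via ⟨T0, T0, T0⟩ (3 firings)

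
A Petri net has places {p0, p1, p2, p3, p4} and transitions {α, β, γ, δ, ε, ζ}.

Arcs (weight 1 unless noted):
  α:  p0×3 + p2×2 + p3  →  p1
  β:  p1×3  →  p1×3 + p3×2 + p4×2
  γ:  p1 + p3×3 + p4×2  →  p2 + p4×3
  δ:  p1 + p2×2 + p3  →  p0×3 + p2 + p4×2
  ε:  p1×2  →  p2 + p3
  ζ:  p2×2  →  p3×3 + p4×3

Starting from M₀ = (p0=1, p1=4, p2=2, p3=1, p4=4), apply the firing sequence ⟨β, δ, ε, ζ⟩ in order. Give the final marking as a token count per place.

(p0=4, p1=1, p2=0, p3=6, p4=11)

step 1: fire β:  (p0=1, p1=4, p2=2, p3=1, p4=4) → (p0=1, p1=4, p2=2, p3=3, p4=6)
step 2: fire δ:  (p0=1, p1=4, p2=2, p3=3, p4=6) → (p0=4, p1=3, p2=1, p3=2, p4=8)
step 3: fire ε:  (p0=4, p1=3, p2=1, p3=2, p4=8) → (p0=4, p1=1, p2=2, p3=3, p4=8)
step 4: fire ζ:  (p0=4, p1=1, p2=2, p3=3, p4=8) → (p0=4, p1=1, p2=0, p3=6, p4=11)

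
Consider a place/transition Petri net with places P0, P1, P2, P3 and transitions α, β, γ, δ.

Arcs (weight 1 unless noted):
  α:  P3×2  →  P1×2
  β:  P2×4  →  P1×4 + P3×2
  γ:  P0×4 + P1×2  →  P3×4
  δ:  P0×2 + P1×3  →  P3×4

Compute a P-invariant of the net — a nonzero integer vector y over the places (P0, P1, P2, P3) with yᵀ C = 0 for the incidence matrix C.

y = (P0:1, P1:2, P2:3, P3:2)

Incidence matrix C (rows=places, cols=transitions):
        α    β    γ    δ
   P0   0    0   -4   -2
   P1   2    4   -2   -3
   P2   0   -4    0    0
   P3  -2    2    4    4

Candidate y = [1, 2, 3, 2]; check y·C column-wise:
  col α: 1·0 + 2·2 + 3·0 + 2·-2 = 0
  col β: 1·0 + 2·4 + 3·-4 + 2·2 = 0
  col γ: 1·-4 + 2·-2 + 3·0 + 2·4 = 0
  col δ: 1·-2 + 2·-3 + 3·0 + 2·4 = 0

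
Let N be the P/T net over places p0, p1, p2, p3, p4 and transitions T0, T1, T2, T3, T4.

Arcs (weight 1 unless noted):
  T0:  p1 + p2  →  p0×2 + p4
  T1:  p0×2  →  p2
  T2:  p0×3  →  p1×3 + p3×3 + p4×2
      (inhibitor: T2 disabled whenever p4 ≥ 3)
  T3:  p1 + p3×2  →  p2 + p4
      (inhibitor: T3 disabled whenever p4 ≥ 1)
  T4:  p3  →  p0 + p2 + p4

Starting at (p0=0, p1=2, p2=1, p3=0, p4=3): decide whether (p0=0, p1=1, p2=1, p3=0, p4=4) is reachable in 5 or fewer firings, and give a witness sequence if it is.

step 1: fire T0:  (p0=0, p1=2, p2=1, p3=0, p4=3) → (p0=2, p1=1, p2=0, p3=0, p4=4)
step 2: fire T1:  (p0=2, p1=1, p2=0, p3=0, p4=4) → (p0=0, p1=1, p2=1, p3=0, p4=4)

YES — reachable via ⟨T0, T1⟩ (2 firings)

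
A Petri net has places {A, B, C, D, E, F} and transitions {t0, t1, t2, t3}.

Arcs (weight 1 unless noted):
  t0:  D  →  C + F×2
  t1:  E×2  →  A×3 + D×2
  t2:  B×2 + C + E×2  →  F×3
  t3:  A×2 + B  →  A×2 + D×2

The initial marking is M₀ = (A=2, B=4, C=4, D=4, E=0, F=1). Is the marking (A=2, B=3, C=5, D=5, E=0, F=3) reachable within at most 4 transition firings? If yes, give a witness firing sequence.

YES — reachable via ⟨t0, t3⟩ (2 firings)

step 1: fire t0:  (A=2, B=4, C=4, D=4, E=0, F=1) → (A=2, B=4, C=5, D=3, E=0, F=3)
step 2: fire t3:  (A=2, B=4, C=5, D=3, E=0, F=3) → (A=2, B=3, C=5, D=5, E=0, F=3)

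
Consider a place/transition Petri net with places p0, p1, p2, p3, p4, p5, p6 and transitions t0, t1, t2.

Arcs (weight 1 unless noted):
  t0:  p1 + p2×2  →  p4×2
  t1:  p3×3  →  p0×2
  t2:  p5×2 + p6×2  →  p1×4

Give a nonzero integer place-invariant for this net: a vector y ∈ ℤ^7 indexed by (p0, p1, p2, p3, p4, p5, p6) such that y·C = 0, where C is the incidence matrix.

Incidence matrix C (rows=places, cols=transitions):
       t0   t1   t2
   p0   0    2    0
   p1  -1    0    4
   p2  -2    0    0
   p3   0   -3    0
   p4   2    0    0
   p5   0    0   -2
   p6   0    0   -2

Candidate y = [3, 0, 0, 2, 0, 0, 0]; check y·C column-wise:
  col t0: 3·0 + 0·-1 + 0·-2 + 2·0 + 0·2 = 0
  col t1: 3·2 + 2·-3 = 0
  col t2: 3·0 + 0·4 + 2·0 + 0·-2 + 0·-2 = 0

y = (p0:3, p1:0, p2:0, p3:2, p4:0, p5:0, p6:0)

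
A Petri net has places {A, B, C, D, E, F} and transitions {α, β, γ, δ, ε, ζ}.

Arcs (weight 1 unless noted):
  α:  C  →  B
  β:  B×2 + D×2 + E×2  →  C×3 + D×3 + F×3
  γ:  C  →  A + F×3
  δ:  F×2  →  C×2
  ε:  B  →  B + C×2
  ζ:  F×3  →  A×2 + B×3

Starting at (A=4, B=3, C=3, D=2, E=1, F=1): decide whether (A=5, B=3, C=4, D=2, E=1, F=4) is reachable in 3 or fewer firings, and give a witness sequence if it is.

YES — reachable via ⟨γ, ε⟩ (2 firings)

step 1: fire γ:  (A=4, B=3, C=3, D=2, E=1, F=1) → (A=5, B=3, C=2, D=2, E=1, F=4)
step 2: fire ε:  (A=5, B=3, C=2, D=2, E=1, F=4) → (A=5, B=3, C=4, D=2, E=1, F=4)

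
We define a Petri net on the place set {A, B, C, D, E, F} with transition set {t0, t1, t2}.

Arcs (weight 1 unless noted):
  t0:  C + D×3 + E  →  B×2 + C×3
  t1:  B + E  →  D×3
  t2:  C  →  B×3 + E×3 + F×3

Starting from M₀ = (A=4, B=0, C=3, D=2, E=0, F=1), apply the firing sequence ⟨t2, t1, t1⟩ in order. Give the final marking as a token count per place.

(A=4, B=1, C=2, D=8, E=1, F=4)

step 1: fire t2:  (A=4, B=0, C=3, D=2, E=0, F=1) → (A=4, B=3, C=2, D=2, E=3, F=4)
step 2: fire t1:  (A=4, B=3, C=2, D=2, E=3, F=4) → (A=4, B=2, C=2, D=5, E=2, F=4)
step 3: fire t1:  (A=4, B=2, C=2, D=5, E=2, F=4) → (A=4, B=1, C=2, D=8, E=1, F=4)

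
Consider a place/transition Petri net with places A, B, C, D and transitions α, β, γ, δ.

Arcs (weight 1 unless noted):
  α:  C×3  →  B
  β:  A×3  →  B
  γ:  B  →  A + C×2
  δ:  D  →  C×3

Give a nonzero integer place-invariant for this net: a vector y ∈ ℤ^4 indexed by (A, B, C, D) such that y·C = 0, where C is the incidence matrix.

Incidence matrix C (rows=places, cols=transitions):
        α    β    γ    δ
    A   0   -3    1    0
    B   1    1   -1    0
    C  -3    0    2    3
    D   0    0    0   -1

Candidate y = [1, 3, 1, 3]; check y·C column-wise:
  col α: 1·0 + 3·1 + 1·-3 + 3·0 = 0
  col β: 1·-3 + 3·1 + 1·0 + 3·0 = 0
  col γ: 1·1 + 3·-1 + 1·2 + 3·0 = 0
  col δ: 1·0 + 3·0 + 1·3 + 3·-1 = 0

y = (A:1, B:3, C:1, D:3)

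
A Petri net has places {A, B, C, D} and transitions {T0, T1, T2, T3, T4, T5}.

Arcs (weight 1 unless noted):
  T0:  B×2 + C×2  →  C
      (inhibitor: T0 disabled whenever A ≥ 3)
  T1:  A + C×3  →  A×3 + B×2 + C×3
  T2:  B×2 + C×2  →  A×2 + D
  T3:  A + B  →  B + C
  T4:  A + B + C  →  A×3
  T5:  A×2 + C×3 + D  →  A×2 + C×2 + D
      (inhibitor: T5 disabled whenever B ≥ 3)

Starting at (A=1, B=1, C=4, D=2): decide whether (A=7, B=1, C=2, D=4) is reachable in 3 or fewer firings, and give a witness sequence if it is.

NO — not reachable within 3 firings

depth 0: 1 marking
depth 1: 4 markings reached so far
depth 2: 9 markings reached so far
depth 3: 20 markings reached so far
target is not among the 20 markings reachable within 3 steps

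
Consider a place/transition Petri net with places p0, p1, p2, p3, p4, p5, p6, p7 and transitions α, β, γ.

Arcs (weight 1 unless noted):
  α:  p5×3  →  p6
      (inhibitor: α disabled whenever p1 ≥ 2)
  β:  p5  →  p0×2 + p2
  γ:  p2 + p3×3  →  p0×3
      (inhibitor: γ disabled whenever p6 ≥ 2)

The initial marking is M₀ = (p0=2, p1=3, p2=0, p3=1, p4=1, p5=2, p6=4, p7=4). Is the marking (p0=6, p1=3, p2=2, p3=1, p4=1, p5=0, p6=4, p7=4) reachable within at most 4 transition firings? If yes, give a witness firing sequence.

YES — reachable via ⟨β, β⟩ (2 firings)

step 1: fire β:  (p0=2, p1=3, p2=0, p3=1, p4=1, p5=2, p6=4, p7=4) → (p0=4, p1=3, p2=1, p3=1, p4=1, p5=1, p6=4, p7=4)
step 2: fire β:  (p0=4, p1=3, p2=1, p3=1, p4=1, p5=1, p6=4, p7=4) → (p0=6, p1=3, p2=2, p3=1, p4=1, p5=0, p6=4, p7=4)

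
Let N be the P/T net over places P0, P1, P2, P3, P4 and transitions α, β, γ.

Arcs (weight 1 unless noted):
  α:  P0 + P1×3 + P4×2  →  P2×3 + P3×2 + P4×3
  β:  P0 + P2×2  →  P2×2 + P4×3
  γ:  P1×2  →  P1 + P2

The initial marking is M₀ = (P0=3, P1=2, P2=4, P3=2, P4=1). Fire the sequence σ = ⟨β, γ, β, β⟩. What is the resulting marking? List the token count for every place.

step 1: fire β:  (P0=3, P1=2, P2=4, P3=2, P4=1) → (P0=2, P1=2, P2=4, P3=2, P4=4)
step 2: fire γ:  (P0=2, P1=2, P2=4, P3=2, P4=4) → (P0=2, P1=1, P2=5, P3=2, P4=4)
step 3: fire β:  (P0=2, P1=1, P2=5, P3=2, P4=4) → (P0=1, P1=1, P2=5, P3=2, P4=7)
step 4: fire β:  (P0=1, P1=1, P2=5, P3=2, P4=7) → (P0=0, P1=1, P2=5, P3=2, P4=10)

(P0=0, P1=1, P2=5, P3=2, P4=10)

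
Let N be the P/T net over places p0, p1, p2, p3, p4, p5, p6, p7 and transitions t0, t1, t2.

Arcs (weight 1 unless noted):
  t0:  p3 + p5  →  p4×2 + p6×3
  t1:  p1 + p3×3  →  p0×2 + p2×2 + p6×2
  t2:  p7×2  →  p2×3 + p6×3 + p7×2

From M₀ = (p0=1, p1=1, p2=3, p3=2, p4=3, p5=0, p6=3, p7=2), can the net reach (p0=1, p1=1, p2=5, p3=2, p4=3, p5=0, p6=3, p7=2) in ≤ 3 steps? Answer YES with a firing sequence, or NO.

NO — not reachable within 3 firings

depth 0: 1 marking
depth 1: 2 markings reached so far
depth 2: 3 markings reached so far
depth 3: 4 markings reached so far
target is not among the 4 markings reachable within 3 steps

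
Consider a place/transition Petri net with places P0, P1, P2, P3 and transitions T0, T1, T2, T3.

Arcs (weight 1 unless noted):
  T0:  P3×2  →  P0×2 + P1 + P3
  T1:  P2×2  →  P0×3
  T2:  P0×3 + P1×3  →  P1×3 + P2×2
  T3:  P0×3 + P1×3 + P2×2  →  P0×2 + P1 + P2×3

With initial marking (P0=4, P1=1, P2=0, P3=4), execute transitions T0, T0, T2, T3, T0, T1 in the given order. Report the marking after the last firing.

step 1: fire T0:  (P0=4, P1=1, P2=0, P3=4) → (P0=6, P1=2, P2=0, P3=3)
step 2: fire T0:  (P0=6, P1=2, P2=0, P3=3) → (P0=8, P1=3, P2=0, P3=2)
step 3: fire T2:  (P0=8, P1=3, P2=0, P3=2) → (P0=5, P1=3, P2=2, P3=2)
step 4: fire T3:  (P0=5, P1=3, P2=2, P3=2) → (P0=4, P1=1, P2=3, P3=2)
step 5: fire T0:  (P0=4, P1=1, P2=3, P3=2) → (P0=6, P1=2, P2=3, P3=1)
step 6: fire T1:  (P0=6, P1=2, P2=3, P3=1) → (P0=9, P1=2, P2=1, P3=1)

(P0=9, P1=2, P2=1, P3=1)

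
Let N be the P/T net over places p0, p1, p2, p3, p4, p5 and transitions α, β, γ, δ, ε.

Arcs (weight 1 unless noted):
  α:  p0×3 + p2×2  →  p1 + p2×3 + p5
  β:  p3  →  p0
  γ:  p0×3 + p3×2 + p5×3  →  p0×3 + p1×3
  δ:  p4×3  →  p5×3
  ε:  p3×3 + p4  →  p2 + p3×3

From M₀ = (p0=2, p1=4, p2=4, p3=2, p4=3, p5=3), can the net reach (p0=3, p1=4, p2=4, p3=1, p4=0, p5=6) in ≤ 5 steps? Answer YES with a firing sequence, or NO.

YES — reachable via ⟨β, δ⟩ (2 firings)

step 1: fire β:  (p0=2, p1=4, p2=4, p3=2, p4=3, p5=3) → (p0=3, p1=4, p2=4, p3=1, p4=3, p5=3)
step 2: fire δ:  (p0=3, p1=4, p2=4, p3=1, p4=3, p5=3) → (p0=3, p1=4, p2=4, p3=1, p4=0, p5=6)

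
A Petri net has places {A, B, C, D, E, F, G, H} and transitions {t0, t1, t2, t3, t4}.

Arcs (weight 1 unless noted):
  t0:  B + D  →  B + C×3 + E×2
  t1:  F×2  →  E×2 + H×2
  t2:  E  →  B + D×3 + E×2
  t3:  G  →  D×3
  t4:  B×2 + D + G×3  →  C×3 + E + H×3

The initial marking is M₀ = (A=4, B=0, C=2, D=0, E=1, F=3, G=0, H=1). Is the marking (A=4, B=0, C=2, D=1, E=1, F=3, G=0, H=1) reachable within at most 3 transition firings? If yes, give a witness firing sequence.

NO — not reachable within 3 firings

depth 0: 1 marking
depth 1: 3 markings reached so far
depth 2: 6 markings reached so far
depth 3: 11 markings reached so far
target is not among the 11 markings reachable within 3 steps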